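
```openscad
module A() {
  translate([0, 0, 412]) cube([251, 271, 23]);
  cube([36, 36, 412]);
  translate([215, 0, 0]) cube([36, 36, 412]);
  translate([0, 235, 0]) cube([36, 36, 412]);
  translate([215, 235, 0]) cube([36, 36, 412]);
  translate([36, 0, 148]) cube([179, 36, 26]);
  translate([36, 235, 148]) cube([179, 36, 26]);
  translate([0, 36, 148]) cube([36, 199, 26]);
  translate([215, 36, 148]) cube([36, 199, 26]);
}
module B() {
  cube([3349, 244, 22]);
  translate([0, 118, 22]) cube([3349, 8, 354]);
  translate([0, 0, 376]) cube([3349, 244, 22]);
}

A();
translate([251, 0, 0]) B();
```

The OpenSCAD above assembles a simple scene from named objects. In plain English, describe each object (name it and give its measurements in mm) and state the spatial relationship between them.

A is a simple wooden stool: a rectangular seat 251 mm (x) by 271 mm (y), 23 mm thick, top face at z = 435 mm, on four square legs, each 36×36 mm in cross-section. The legs rest on z = 0, each flush with a corner of the seat. Four stretchers, 36 mm wide and 26 mm tall, connect adjacent legs with their undersides at z = 148 mm, each running between the inner faces of the legs it joins and aligned with the legs' outer faces on the other axis.

B is an I-beam lying along x, 3349 mm long. Overall section height 398 mm. Two flanges 244 mm wide (y) and 22 mm thick, one on the floor and one at the top; a web 8 mm thick runs between them, centred on the flange width.

The I-beam is against the stool's +x side, with their −y faces flush.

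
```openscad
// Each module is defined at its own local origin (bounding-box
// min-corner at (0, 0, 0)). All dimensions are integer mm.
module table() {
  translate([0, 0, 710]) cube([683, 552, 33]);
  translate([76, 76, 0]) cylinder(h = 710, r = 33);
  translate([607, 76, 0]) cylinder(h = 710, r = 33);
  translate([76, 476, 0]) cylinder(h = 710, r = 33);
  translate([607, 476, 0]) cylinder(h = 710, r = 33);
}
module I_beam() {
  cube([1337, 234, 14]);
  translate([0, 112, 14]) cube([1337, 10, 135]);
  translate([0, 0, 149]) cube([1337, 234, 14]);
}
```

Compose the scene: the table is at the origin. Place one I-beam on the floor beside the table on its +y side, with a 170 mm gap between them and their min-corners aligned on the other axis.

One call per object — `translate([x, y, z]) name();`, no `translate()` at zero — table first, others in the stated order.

table();
translate([0, 722, 0]) I_beam();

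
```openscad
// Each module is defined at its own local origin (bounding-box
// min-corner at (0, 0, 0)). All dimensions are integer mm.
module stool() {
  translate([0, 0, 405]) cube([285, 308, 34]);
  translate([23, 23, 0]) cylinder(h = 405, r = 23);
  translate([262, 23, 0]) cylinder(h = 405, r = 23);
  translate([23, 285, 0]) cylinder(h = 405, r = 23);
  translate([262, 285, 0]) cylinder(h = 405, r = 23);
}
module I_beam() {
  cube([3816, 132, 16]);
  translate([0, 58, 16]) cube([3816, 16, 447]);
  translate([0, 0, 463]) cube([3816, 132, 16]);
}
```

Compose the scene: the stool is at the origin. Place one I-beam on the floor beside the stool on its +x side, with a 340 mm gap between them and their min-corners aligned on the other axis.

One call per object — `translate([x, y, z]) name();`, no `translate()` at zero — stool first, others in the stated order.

stool();
translate([625, 0, 0]) I_beam();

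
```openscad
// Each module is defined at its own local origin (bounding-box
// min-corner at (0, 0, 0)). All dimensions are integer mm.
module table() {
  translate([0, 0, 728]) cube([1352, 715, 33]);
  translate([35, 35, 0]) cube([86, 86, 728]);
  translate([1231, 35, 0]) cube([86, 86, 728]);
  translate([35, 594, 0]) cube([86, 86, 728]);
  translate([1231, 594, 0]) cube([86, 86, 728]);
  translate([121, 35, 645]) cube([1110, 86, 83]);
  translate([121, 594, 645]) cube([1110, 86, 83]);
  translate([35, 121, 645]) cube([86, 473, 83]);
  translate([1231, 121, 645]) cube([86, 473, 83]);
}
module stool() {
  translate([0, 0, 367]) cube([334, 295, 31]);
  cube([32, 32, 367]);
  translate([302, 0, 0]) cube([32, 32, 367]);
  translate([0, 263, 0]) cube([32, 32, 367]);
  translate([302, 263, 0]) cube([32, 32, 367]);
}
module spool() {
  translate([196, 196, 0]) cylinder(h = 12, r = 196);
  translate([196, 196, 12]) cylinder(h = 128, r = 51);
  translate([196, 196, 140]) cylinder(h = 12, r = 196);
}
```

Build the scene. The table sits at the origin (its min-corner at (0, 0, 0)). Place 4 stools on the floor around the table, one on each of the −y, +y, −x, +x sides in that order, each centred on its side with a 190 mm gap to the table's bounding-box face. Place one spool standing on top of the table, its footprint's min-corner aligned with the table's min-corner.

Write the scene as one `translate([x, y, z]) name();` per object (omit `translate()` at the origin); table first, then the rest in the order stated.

table();
translate([509, -485, 0]) stool();
translate([509, 905, 0]) stool();
translate([-524, 210, 0]) stool();
translate([1542, 210, 0]) stool();
translate([0, 0, 761]) spool();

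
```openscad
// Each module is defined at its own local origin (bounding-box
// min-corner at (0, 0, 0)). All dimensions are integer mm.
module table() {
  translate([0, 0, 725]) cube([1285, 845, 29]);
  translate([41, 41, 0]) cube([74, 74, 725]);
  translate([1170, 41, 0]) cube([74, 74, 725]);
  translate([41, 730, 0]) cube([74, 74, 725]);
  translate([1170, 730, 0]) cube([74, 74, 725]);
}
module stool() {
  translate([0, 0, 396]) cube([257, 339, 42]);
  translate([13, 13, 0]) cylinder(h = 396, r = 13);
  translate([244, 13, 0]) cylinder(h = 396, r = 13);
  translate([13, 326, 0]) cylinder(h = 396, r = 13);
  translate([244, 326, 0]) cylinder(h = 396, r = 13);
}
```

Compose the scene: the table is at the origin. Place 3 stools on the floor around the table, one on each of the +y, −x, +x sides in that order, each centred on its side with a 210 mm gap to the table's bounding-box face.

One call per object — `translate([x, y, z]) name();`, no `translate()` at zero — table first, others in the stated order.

table();
translate([514, 1055, 0]) stool();
translate([-467, 253, 0]) stool();
translate([1495, 253, 0]) stool();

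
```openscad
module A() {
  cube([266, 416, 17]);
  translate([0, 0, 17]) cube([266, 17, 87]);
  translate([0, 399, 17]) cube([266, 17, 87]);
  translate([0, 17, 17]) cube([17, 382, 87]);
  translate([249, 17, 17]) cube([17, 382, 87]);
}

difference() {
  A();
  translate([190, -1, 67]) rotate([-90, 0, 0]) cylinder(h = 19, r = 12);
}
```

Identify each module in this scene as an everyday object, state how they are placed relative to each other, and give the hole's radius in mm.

A is an open box. The open box has a circular hole through its front wall. The hole's radius is 12 mm.

The subtracted cylinder has r = 12 mm.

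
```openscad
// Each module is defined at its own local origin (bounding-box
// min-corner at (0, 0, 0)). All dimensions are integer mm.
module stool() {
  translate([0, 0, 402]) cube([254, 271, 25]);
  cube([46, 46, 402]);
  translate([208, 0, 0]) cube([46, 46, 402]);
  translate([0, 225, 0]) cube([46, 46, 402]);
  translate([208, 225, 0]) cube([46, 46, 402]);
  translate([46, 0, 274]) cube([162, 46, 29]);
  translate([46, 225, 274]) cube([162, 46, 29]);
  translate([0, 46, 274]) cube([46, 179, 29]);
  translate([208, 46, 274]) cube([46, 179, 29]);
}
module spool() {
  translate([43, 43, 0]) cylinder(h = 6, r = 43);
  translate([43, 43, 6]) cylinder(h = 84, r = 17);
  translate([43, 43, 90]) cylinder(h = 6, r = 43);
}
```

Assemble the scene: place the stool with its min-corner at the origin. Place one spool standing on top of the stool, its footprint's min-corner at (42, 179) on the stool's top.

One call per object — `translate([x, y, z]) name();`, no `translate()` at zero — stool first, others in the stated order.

stool();
translate([42, 179, 427]) spool();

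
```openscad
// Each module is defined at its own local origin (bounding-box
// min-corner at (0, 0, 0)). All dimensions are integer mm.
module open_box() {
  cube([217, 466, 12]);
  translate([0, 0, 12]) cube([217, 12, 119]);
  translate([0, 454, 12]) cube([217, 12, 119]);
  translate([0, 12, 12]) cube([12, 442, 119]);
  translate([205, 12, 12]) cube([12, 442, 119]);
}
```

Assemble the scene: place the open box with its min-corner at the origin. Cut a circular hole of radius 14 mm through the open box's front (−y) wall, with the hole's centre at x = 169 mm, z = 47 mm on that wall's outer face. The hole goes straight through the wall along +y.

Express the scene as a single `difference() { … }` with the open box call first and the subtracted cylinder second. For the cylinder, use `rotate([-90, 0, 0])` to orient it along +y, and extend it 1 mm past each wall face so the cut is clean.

difference() {
  open_box();
  translate([169, -1, 47]) rotate([-90, 0, 0]) cylinder(h = 14, r = 14);
}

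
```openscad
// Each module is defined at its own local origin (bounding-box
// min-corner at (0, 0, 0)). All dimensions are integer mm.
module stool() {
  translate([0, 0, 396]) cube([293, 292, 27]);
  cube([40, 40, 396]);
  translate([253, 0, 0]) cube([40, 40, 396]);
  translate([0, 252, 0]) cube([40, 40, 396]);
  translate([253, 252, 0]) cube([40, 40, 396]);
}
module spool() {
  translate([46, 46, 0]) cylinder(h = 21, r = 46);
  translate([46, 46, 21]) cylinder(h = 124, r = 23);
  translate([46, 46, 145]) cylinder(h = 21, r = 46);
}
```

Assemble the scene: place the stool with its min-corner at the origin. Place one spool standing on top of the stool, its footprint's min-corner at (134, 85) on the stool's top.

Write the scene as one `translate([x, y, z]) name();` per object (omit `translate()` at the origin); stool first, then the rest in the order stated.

stool();
translate([134, 85, 423]) spool();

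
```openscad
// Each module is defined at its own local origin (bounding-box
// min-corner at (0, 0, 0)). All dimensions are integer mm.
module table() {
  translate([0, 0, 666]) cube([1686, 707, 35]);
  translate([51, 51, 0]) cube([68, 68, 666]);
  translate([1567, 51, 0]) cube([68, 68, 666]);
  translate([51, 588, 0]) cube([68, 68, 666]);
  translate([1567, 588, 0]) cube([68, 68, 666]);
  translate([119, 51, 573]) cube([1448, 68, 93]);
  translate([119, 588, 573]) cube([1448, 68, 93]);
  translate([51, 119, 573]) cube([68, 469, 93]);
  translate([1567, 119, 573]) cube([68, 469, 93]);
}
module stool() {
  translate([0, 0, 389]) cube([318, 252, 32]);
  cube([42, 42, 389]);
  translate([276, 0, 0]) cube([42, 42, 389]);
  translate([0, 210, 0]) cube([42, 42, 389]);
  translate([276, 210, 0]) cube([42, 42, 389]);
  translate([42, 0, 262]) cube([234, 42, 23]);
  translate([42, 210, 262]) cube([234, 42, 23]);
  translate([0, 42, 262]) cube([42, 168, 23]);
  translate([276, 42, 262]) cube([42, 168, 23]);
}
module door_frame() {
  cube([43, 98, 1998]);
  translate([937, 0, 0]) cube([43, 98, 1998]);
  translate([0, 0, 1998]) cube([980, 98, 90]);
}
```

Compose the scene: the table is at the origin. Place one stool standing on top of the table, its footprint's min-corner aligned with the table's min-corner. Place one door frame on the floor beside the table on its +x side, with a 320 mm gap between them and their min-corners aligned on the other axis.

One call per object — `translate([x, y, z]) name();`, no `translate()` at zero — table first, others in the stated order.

table();
translate([0, 0, 701]) stool();
translate([2006, 0, 0]) door_frame();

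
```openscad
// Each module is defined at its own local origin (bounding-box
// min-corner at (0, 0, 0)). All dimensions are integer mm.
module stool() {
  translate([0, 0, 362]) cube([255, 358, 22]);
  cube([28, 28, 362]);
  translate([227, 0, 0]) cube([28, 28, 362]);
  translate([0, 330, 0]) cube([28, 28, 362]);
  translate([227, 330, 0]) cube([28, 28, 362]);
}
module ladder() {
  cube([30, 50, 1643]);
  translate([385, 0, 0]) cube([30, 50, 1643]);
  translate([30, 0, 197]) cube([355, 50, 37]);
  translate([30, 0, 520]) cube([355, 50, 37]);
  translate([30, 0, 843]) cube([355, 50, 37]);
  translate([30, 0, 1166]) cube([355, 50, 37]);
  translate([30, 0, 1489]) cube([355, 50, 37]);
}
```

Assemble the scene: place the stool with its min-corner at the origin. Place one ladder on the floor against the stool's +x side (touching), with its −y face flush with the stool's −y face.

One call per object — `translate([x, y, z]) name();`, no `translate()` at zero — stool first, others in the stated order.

stool();
translate([255, 0, 0]) ladder();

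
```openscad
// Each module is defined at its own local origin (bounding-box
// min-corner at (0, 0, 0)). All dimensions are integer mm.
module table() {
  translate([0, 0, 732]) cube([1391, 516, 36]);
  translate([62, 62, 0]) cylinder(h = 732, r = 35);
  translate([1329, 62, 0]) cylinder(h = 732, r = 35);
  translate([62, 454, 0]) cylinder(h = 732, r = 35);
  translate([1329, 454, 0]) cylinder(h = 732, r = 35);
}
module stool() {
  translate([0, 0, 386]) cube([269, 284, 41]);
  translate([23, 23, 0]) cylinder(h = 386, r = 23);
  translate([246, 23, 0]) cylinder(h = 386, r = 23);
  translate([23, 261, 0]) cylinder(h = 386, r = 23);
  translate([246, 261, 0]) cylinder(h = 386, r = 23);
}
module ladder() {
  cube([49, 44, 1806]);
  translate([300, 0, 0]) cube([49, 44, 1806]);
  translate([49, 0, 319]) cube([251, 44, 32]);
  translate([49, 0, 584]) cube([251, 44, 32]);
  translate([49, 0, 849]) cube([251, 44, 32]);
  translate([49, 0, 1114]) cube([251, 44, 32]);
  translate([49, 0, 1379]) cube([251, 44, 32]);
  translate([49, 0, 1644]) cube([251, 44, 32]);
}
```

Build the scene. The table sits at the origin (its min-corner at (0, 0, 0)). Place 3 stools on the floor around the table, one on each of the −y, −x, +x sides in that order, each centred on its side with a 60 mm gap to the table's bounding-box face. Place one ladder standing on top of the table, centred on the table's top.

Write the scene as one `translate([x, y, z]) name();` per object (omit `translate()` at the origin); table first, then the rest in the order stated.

table();
translate([561, -344, 0]) stool();
translate([-329, 116, 0]) stool();
translate([1451, 116, 0]) stool();
translate([521, 236, 768]) ladder();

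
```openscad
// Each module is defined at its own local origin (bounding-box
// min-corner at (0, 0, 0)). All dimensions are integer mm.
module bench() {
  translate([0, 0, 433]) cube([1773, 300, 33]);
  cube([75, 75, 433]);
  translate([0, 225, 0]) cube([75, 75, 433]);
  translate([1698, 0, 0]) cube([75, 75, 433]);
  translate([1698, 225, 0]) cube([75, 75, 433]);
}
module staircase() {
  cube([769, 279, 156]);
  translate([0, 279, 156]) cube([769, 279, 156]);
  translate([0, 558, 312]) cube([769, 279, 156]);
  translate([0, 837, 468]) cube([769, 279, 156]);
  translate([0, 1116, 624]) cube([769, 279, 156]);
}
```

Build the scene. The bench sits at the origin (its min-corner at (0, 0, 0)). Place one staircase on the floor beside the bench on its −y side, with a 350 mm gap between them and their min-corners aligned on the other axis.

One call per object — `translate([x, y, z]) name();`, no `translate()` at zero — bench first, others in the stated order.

bench();
translate([0, -1745, 0]) staircase();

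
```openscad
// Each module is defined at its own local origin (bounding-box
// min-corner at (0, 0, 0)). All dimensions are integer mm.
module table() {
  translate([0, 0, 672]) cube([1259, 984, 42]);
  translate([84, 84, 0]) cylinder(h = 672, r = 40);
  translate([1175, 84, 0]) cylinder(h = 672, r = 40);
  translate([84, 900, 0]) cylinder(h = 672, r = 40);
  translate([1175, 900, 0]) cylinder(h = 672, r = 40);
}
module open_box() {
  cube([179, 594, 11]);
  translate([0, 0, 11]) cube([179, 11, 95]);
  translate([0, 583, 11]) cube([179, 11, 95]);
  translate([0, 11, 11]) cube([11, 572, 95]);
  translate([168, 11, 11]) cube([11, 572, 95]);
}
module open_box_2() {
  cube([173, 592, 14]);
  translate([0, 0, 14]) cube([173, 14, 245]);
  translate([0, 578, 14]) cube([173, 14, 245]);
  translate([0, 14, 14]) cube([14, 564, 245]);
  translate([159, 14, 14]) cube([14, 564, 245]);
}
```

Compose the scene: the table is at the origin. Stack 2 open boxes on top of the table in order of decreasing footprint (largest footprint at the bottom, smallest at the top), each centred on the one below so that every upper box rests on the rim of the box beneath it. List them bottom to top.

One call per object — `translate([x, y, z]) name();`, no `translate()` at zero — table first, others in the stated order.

table();
translate([540, 195, 714]) open_box();
translate([543, 196, 820]) open_box_2();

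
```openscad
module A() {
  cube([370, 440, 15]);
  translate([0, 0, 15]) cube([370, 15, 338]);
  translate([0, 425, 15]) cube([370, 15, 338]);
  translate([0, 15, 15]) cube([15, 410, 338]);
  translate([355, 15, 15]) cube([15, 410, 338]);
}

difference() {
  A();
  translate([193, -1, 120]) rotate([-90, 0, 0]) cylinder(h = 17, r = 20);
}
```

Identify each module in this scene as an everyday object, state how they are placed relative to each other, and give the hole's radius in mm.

The subtracted cylinder has r = 20 mm.

A is an open box. The open box has a circular hole through its front wall. The hole's radius is 20 mm.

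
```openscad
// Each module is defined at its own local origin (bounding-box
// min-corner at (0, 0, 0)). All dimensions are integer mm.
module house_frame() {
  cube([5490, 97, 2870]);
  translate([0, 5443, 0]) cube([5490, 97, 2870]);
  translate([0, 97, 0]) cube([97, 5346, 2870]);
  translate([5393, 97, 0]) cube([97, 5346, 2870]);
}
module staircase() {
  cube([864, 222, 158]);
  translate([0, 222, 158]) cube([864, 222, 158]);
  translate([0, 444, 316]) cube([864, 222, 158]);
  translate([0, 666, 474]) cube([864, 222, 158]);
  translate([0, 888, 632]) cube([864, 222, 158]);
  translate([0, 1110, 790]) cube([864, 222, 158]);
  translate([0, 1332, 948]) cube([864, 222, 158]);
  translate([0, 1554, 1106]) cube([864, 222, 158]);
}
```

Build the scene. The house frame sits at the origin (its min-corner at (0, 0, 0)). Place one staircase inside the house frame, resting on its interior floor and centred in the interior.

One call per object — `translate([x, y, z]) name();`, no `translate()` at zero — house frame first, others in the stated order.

house_frame();
translate([2313, 1882, 0]) staircase();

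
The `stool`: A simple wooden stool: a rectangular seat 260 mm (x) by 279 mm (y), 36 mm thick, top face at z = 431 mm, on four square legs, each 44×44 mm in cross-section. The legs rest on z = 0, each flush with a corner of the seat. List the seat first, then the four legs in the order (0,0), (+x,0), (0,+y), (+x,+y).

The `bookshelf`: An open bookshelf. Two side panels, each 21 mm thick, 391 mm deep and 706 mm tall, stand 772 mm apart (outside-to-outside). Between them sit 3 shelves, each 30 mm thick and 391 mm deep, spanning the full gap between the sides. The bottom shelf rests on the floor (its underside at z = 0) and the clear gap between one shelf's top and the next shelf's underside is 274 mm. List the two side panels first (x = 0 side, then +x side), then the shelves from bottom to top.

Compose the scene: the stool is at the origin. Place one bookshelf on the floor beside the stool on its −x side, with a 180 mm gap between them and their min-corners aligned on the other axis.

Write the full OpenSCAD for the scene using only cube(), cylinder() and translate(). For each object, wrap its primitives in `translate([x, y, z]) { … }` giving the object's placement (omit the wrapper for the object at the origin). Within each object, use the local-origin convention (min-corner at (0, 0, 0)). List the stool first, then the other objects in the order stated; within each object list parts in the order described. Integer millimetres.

translate([0, 0, 395]) cube([260, 279, 36]);
cube([44, 44, 395]);
translate([216, 0, 0]) cube([44, 44, 395]);
translate([0, 235, 0]) cube([44, 44, 395]);
translate([216, 235, 0]) cube([44, 44, 395]);
translate([-952, 0, 0]) {
  cube([21, 391, 706]);
  translate([751, 0, 0]) cube([21, 391, 706]);
  translate([21, 0, 0]) cube([730, 391, 30]);
  translate([21, 0, 304]) cube([730, 391, 30]);
  translate([21, 0, 608]) cube([730, 391, 30]);
}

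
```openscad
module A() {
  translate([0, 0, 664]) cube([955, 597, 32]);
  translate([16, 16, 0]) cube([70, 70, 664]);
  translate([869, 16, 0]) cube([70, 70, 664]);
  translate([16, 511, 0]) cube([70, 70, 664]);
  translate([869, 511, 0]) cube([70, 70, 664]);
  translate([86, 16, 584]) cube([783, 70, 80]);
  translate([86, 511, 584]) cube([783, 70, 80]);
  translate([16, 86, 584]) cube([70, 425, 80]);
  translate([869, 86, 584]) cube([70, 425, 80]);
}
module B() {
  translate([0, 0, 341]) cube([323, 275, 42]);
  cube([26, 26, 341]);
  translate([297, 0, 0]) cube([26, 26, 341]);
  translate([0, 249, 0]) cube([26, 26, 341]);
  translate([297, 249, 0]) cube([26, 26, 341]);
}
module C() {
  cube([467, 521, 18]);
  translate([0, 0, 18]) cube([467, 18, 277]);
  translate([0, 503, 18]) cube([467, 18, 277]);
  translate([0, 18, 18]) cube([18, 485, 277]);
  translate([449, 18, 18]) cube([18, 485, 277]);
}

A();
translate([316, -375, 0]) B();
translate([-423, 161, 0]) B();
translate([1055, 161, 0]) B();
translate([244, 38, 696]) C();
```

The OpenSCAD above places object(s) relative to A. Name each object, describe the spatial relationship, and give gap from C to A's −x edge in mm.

A is a table. B is a stool. C is an open box. Three stools sit around the table at the −y, −x, +x sides. The open box is on top of the table, centred. The gap from the open box to the table's −x edge is 244 mm.

The open box's min-x is at 244; the table's min-x is 0; gap = 244 mm.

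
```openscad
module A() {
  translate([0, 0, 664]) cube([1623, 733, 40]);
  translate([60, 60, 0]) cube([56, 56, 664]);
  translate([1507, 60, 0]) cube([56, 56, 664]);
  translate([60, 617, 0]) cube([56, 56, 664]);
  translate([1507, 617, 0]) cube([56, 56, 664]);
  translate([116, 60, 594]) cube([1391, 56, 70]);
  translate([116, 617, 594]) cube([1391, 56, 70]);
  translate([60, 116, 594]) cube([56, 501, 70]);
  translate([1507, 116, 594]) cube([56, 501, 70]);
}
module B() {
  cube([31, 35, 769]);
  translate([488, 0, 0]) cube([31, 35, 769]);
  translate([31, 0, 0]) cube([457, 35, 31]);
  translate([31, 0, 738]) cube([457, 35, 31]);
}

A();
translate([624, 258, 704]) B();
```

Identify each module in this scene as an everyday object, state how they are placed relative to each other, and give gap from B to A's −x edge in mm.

A is a table. B is a picture frame. The picture frame is on top of the table. The gap from the picture frame to the table's −x edge is 624 mm.

The picture frame's min-x is at 624; the table's min-x is 0; gap = 624 mm.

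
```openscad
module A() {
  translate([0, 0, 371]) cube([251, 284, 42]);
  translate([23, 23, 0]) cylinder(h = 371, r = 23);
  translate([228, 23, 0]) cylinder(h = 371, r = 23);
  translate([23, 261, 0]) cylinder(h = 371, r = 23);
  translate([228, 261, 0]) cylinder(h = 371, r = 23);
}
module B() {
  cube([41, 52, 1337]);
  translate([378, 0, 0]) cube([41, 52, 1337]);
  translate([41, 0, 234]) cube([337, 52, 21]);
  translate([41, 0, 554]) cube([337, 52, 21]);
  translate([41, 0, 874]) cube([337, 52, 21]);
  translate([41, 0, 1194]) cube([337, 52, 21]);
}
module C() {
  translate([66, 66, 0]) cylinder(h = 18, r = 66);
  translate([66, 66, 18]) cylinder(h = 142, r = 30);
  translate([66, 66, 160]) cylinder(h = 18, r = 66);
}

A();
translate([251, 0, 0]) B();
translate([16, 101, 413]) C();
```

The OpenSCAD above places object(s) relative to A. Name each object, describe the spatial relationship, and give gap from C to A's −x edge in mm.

A is a stool. B is a ladder. C is a spool. The ladder is against the stool's +x side, with their −y faces flush. The spool is on top of the stool. The gap from the spool to the stool's −x edge is 16 mm.

The spool's min-x is at 16; the stool's min-x is 0; gap = 16 mm.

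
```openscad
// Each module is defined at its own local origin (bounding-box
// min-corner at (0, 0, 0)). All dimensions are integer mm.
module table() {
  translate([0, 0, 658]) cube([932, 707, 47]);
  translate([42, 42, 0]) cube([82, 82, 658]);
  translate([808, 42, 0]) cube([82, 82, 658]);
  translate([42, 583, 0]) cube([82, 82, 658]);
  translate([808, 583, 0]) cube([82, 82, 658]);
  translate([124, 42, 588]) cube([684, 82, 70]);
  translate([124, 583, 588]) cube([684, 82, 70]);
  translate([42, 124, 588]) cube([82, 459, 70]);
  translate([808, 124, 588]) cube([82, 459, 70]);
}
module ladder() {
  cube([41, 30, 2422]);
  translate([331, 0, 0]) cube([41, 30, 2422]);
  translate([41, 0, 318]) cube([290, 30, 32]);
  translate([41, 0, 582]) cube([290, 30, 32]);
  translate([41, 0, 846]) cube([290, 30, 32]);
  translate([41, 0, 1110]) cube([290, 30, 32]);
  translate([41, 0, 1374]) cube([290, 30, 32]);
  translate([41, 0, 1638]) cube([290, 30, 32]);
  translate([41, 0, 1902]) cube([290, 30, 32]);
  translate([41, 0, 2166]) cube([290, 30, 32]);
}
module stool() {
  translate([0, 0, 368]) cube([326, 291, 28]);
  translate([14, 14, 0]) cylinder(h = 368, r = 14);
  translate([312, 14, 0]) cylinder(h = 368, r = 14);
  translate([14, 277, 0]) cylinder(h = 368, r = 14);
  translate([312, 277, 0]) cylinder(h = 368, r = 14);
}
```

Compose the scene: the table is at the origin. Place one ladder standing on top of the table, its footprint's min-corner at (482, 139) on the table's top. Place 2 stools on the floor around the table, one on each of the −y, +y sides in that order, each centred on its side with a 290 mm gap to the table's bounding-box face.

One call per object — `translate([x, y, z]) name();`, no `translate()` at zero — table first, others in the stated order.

table();
translate([482, 139, 705]) ladder();
translate([303, -581, 0]) stool();
translate([303, 997, 0]) stool();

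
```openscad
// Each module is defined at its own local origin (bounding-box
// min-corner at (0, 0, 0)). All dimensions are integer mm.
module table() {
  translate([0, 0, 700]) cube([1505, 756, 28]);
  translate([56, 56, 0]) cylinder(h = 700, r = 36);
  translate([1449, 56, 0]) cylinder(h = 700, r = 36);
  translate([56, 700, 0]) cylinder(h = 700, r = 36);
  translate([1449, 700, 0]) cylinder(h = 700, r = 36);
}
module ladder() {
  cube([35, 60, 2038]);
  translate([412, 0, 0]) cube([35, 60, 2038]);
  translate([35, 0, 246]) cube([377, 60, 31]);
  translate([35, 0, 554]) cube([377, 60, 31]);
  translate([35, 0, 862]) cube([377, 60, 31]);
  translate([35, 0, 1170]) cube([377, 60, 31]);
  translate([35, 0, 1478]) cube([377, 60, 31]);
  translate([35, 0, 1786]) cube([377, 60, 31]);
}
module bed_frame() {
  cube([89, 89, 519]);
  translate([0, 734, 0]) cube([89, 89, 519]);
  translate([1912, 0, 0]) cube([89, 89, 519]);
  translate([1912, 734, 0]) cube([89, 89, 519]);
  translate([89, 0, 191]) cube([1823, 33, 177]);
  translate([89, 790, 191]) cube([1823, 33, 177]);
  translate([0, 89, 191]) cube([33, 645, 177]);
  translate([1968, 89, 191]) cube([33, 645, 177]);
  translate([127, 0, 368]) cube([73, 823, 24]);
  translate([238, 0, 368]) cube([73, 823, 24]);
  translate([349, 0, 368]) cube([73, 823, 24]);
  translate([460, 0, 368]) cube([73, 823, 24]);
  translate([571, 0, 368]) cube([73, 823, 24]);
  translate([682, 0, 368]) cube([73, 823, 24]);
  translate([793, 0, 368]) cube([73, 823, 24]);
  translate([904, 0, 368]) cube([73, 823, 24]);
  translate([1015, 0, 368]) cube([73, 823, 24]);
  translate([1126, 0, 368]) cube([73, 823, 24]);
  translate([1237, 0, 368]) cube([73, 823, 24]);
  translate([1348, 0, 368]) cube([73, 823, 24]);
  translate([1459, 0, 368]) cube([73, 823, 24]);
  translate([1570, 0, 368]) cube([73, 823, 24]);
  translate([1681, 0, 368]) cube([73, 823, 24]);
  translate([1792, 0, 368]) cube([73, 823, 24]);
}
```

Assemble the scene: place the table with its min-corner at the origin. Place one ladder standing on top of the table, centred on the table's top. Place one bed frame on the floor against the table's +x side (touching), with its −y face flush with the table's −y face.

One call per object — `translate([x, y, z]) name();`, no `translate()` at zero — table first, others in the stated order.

table();
translate([529, 348, 728]) ladder();
translate([1505, 0, 0]) bed_frame();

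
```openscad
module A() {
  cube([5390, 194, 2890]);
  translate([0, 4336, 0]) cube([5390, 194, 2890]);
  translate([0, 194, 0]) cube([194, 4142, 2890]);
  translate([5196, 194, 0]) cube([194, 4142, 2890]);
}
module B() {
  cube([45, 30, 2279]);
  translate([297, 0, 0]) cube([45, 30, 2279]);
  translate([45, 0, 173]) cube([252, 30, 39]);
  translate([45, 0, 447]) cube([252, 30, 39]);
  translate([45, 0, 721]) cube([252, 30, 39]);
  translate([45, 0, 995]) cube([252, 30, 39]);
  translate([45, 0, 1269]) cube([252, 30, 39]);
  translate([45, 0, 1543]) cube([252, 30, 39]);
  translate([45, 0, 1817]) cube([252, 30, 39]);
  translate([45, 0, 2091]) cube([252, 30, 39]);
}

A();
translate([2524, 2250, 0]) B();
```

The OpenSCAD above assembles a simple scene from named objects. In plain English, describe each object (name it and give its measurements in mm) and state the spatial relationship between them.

A is the wall frame of a small rectangular building: four walls, each 2890 mm tall and 194 mm thick, enclosing a footprint 5390 mm (x) by 4530 mm (y) outside-to-outside, with no floor or roof. The front and back walls (the −y and +y sides) span the full width; the two side walls fit between them.

B is a wooden ladder with two side rails of 45×30 mm section and 2279 mm height, set 342 mm apart overall. Between them run 8 rectangular rungs (30 mm deep, 39 mm thick), front faces flush with the rails' −y face. The bottom of the first rung is 173 mm above the floor and each subsequent rung is 274 mm higher than the one below.

The ladder sits inside the house frame, centred.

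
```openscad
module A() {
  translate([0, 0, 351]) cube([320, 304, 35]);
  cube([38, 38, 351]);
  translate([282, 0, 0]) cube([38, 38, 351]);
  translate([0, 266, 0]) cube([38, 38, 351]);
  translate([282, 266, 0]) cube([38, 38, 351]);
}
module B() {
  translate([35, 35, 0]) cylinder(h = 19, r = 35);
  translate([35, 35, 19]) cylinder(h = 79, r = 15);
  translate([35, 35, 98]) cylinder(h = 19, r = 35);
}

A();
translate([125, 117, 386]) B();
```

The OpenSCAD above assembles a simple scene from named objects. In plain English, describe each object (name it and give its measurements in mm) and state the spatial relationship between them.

A is a four-legged stool. The seat is a 320×304×35 mm slab whose top surface is at z = 386 mm; four square legs, each 38×38 mm in cross-section, run from the floor (z = 0) to the underside of the seat, each flush with a corner of the seat.

B is a spool: two coaxial disc flanges of radius 35 mm and thickness 19 mm, joined by a core cylinder of radius 15 mm and height 79 mm. The lower flange rests on z = 0 and the three cylinders share a vertical axis.

The spool is on top of the stool, centred.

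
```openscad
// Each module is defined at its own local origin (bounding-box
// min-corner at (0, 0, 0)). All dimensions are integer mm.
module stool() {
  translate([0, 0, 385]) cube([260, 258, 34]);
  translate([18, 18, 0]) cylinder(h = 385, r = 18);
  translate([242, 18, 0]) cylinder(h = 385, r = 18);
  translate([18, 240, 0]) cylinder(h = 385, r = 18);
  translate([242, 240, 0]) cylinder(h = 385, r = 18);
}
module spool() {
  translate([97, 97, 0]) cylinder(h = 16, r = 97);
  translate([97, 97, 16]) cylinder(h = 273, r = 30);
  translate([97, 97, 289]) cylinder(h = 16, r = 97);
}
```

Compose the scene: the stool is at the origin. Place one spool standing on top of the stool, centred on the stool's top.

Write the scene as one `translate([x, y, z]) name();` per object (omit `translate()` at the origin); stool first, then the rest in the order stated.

stool();
translate([33, 32, 419]) spool();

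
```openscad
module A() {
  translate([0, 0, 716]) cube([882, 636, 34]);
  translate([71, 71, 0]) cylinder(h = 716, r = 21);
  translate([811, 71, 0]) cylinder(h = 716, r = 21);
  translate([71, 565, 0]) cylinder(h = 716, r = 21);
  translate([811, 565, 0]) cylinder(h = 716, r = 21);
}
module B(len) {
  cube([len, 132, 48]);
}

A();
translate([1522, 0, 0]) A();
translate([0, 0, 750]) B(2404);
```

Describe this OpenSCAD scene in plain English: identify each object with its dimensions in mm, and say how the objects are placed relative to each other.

A is a table with a 882×636 mm rectangular top, 34 mm thick, top surface at z = 750 mm, supported by four round legs of 42 mm diameter, each leg's bounding box inset 50 mm from the nearest pair of top edges, running from the floor.

B is a rectangular beam 2404 mm long (x), 132 mm deep (y), 48 mm thick (z).

The beam spans the tops of two tables placed 640 mm apart, resting at z = 750 mm.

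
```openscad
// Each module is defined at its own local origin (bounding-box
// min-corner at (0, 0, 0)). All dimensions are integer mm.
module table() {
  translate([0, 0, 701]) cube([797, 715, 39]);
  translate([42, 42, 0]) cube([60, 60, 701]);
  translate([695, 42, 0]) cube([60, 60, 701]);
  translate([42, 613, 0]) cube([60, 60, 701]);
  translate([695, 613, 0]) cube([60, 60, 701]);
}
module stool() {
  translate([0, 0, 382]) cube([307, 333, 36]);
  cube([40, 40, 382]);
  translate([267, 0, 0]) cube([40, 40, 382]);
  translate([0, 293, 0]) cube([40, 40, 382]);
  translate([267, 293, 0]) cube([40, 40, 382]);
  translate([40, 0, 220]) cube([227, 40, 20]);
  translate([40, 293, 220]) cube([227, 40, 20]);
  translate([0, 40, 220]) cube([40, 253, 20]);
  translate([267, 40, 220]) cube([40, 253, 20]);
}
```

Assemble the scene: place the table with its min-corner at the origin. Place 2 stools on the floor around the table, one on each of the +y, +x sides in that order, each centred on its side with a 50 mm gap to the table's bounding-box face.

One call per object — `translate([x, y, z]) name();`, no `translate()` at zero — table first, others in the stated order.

table();
translate([245, 765, 0]) stool();
translate([847, 191, 0]) stool();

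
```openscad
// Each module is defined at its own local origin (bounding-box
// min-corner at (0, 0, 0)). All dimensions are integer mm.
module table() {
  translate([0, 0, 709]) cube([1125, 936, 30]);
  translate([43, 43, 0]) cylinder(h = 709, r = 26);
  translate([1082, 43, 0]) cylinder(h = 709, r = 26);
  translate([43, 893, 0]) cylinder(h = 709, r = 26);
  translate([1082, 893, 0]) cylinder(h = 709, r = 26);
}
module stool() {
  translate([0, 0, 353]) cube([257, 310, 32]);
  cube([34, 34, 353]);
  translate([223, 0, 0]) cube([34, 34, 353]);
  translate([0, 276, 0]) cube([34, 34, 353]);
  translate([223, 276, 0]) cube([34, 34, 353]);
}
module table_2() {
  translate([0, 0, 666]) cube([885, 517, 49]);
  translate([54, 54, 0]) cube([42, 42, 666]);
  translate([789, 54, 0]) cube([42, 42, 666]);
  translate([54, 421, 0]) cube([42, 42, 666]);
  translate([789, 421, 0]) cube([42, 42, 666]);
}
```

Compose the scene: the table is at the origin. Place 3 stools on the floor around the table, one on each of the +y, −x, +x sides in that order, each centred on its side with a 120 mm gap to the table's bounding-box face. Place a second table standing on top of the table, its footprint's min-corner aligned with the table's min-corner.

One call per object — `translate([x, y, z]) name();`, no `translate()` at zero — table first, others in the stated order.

table();
translate([434, 1056, 0]) stool();
translate([-377, 313, 0]) stool();
translate([1245, 313, 0]) stool();
translate([0, 0, 739]) table_2();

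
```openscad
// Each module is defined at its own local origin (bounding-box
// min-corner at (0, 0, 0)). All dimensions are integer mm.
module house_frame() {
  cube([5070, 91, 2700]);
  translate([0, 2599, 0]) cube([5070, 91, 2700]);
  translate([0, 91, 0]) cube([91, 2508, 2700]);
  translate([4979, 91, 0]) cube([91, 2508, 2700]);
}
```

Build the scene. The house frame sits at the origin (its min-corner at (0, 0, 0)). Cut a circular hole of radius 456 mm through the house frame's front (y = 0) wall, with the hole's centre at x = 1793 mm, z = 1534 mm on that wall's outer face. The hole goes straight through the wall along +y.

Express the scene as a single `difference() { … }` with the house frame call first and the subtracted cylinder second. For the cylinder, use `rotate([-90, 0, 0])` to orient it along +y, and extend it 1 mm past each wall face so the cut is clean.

difference() {
  house_frame();
  translate([1793, -1, 1534]) rotate([-90, 0, 0]) cylinder(h = 93, r = 456);
}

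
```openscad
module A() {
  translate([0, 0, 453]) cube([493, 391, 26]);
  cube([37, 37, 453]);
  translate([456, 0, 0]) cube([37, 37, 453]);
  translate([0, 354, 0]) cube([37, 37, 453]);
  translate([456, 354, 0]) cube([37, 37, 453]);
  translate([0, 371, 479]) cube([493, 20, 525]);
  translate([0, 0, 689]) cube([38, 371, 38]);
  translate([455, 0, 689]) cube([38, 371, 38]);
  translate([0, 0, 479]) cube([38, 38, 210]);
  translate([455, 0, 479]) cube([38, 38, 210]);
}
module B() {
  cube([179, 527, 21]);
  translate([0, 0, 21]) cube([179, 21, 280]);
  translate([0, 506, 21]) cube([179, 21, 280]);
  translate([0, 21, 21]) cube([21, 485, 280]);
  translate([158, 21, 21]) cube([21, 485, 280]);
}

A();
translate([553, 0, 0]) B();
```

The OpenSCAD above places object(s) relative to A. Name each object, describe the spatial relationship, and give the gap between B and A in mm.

A is a chair. B is an open box. The open box is on the floor beside the chair on its +x side. The gap between the open box and the chair is 60 mm.

The open box's nearest face is 60 mm from the chair's +x face.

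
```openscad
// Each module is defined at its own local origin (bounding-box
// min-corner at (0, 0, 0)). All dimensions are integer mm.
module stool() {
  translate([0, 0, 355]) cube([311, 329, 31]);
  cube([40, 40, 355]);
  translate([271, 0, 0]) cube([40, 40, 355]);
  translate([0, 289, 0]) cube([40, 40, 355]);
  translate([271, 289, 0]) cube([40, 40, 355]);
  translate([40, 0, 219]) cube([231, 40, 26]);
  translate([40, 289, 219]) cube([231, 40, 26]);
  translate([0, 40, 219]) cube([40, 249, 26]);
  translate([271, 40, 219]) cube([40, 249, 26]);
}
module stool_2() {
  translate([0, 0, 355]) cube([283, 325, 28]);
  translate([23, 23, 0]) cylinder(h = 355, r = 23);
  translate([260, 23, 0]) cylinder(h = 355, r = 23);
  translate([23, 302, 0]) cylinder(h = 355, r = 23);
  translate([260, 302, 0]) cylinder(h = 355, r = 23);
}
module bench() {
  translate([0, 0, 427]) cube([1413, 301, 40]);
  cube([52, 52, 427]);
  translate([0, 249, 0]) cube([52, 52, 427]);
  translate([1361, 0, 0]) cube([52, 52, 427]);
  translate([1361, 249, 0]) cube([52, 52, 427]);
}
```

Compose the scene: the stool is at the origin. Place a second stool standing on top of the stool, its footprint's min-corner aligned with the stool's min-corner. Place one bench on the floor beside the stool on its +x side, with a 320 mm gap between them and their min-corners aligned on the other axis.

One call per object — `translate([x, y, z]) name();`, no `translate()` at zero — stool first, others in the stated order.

stool();
translate([0, 0, 386]) stool_2();
translate([631, 0, 0]) bench();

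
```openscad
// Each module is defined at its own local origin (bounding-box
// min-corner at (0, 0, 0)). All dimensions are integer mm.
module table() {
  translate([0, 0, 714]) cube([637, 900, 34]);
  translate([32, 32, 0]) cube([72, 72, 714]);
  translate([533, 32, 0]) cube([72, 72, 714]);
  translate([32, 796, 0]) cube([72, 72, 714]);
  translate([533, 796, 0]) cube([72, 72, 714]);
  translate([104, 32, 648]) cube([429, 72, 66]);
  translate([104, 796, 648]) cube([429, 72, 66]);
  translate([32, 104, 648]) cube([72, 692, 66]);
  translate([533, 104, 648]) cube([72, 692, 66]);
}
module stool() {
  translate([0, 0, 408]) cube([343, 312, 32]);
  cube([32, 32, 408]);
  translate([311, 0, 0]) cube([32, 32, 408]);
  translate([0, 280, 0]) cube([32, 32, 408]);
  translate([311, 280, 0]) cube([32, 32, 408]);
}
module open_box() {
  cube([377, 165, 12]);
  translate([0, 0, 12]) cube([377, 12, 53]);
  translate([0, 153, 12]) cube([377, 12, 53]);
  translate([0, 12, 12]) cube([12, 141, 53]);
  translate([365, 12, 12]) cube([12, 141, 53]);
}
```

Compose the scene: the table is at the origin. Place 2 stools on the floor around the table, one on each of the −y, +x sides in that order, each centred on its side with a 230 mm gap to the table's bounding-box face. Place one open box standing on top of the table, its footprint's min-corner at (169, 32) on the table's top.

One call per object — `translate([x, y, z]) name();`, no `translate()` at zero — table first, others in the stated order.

table();
translate([147, -542, 0]) stool();
translate([867, 294, 0]) stool();
translate([169, 32, 748]) open_box();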